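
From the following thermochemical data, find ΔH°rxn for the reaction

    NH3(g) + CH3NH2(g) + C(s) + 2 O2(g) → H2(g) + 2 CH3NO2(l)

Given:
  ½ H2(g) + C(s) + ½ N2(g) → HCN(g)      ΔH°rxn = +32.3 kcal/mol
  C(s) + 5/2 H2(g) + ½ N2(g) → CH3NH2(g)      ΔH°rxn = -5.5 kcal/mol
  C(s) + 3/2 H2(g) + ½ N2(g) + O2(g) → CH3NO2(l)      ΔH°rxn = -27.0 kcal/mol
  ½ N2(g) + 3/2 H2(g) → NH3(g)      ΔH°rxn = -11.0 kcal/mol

equation 1: not needed (HCN(g) appears nowhere else).
equation 2 reversed (reverse to put CH3NH2(g) on the reactant side): +5.5 kcal/mol
equation 3 × 2 (scale by 2 for the 2 CH3NO2(l)): (2)·(-27.0) = -54.0 kcal/mol
equation 4 reversed (NH3(g) must end up as a reactant): +11.0 kcal/mol
ΔH°rxn = (-1)·(-5.5) + (2)·(-27.0) + (-1)·(-11.0) = -37.5 kcal/mol

ΔH°rxn = -37.5 kcal/mol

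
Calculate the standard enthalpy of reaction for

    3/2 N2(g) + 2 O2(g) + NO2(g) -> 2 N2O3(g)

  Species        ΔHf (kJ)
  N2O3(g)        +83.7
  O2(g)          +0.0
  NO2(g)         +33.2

ΔH°rxn = Σ nΔHf°(products) − Σ nΔHf°(reactants).
Products: 2·(+83.7) = +167.4
Reactants: 3/2·(+0.0) + 2·(+0.0) + 1·(+33.2) = +33.2
ΔH_rxn = (+167.4) − (+33.2) = 134.2 kJ

ΔH_rxn = 134.2 kJ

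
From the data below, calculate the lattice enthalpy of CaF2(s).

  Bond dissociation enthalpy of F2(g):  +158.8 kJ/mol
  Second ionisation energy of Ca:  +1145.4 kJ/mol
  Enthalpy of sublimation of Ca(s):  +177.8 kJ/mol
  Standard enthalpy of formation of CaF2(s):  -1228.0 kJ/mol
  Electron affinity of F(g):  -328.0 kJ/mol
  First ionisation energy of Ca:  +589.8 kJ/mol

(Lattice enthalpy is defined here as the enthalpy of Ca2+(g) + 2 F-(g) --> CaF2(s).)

U = -2643.8 kJ/mol

ΔHf° = 1·ΔHsub + 1·(ΣIE) + 1·D(F2) + 2·EA + U
-1228.0 = 1·(+177.8) + 1·(+1735.2) + 1·(+158.8) + 2·(-328.0) + U
U = -1228.0 − (+1415.8) = -2643.8 kJ/mol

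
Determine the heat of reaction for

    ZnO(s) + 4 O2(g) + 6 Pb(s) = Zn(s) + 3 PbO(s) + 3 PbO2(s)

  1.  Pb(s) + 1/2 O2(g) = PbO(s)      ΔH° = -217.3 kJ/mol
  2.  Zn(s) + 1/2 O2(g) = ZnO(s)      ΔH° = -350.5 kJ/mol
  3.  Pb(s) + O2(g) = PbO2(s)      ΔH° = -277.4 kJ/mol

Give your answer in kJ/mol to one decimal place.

eq. 1 × 3 (×3 to match 3 PbO(s) in the target): (3)·(-217.3) = -651.9 kJ/mol
eq. 2 reversed (ZnO(s) must end up as a reactant): +350.5 kJ/mol
eq. 3 × 3 (scale by 3 for the 3 PbO2(s)): (3)·(-277.4) = -832.2 kJ/mol
Summing the manipulated equations, ΔH° = (-651.9) + (+350.5) + (-832.2) = -1133.6 kJ/mol

ΔH° = -1133.6 kJ/mol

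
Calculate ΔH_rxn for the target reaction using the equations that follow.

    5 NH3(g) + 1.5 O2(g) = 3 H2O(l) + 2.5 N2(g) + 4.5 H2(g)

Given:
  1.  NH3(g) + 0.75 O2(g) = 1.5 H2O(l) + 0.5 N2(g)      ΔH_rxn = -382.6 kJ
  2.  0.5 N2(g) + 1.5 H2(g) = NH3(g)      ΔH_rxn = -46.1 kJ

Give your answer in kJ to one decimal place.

ΔH_rxn = -626.9 kJ

eq. 1 × 2: (2)·(-382.6) = -765.2 kJ
eq. 2 reversed and × 3: (-3)·(-46.1) = +138.3 kJ
By Hess's law, ΔH_rxn = (-765.2) + (+138.3) = -626.9 kJ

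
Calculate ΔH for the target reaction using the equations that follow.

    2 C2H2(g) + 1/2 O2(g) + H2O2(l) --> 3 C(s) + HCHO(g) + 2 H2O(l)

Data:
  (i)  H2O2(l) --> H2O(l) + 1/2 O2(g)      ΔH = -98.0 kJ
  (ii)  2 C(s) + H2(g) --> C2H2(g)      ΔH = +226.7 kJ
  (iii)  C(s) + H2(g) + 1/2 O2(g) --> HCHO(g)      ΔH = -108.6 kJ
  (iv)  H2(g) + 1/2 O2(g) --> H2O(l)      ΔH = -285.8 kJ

ΔH = -945.8 kJ

(i) as written: -98.0 kJ
(ii) reversed and × 2: (-2)·(+226.7) = -453.4 kJ
(iii) as written: -108.6 kJ
(iv) as written: -285.8 kJ
Combining the equations, ΔH = (1)·(-98.0) + (-2)·(+226.7) + (1)·(-108.6) + (1)·(-285.8) = -945.8 kJ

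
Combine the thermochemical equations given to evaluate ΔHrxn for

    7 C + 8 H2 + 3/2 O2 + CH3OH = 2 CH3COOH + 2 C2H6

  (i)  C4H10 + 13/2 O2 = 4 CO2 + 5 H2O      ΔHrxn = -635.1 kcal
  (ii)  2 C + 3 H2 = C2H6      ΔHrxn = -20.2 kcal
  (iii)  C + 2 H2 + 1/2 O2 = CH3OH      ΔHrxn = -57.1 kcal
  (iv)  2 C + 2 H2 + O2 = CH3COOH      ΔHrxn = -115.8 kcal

(i): not needed.
(ii) × 2: (2)·(-20.2) = -40.4 kcal
(iii) reversed: +57.1 kcal
(iv) × 2: (2)·(-115.8) = -231.6 kcal
Combining the equations, ΔHrxn = (-40.4) + (+57.1) + (-231.6) = -214.9 kcal

ΔHrxn = -214.9 kcal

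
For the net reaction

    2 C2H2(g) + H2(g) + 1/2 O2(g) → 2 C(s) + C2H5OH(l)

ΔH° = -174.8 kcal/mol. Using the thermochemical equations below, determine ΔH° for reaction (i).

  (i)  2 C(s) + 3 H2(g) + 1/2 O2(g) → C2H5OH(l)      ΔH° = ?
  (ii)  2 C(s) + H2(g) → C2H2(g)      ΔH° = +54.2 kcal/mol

(i) as written (C2H5OH(l) already on the product side): contributes x
(ii) reversed and × 2 (C2H2(g) must end up as a reactant; ×2 to match 2 C2H2(g) in the target): (-2)·(+54.2) = -108.4 kcal/mol
-174.8 = (-108.4) + x
x = (-174.8 − (-108.4)) / (1) = -66.4 kcal/mol

ΔH° = -66.4 kcal/mol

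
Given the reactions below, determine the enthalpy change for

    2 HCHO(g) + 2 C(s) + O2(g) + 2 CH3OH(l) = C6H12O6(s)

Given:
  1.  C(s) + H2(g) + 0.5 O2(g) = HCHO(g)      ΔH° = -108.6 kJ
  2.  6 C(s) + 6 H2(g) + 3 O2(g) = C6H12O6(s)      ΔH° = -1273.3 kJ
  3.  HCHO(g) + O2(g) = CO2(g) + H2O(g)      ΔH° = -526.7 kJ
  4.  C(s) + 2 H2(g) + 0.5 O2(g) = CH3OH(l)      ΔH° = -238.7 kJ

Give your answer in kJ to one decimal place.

eq. 1 reversed and × 2: (-2)·(-108.6) = +217.2 kJ
eq. 2 as written: -1273.3 kJ
eq. 3: not needed.
eq. 4 reversed and × 2: (-2)·(-238.7) = +477.4 kJ
ΔH° = (-2)·(-108.6) + (1)·(-1273.3) + (-2)·(-238.7) = -578.7 kJ

ΔH° = -578.7 kJ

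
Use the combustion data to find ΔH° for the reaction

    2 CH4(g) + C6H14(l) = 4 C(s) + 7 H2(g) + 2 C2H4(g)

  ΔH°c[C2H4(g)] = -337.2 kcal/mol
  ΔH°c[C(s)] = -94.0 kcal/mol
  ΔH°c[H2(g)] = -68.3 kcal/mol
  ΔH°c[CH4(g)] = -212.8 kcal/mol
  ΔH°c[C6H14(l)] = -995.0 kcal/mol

ΔH° = 107.9 kcal/mol

Using ΔH = Σ nΔHc°(reactants) − Σ nΔHc°(products):
= [2·(-212.8) + 1·(-995.0)] − [4·(-94.0) + 7·(-68.3) + 2·(-337.2)]
= 107.9 kcal/mol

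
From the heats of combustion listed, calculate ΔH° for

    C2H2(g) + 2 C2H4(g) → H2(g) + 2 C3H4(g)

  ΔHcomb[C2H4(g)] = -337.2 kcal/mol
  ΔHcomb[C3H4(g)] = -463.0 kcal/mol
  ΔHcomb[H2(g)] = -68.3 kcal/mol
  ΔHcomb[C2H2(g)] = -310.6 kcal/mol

ΔH° = 9.3 kcal/mol

Using ΔH = Σ nΔHc°(reactants) − Σ nΔHc°(products):
= [1·(-310.6) + 2·(-337.2)] − [1·(-68.3) + 2·(-463.0)]
= 9.3 kcal/mol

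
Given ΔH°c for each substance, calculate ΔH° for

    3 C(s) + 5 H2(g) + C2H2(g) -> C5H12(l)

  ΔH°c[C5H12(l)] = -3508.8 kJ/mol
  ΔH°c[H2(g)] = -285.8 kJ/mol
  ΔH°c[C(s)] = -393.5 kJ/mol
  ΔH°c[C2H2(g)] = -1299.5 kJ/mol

With combustion enthalpies, reactants minus products:
= [3·(-393.5) + 5·(-285.8) + 1·(-1299.5)] − [1·(-3508.8)]
= -400.2 kJ/mol

ΔH° = -400.2 kJ/mol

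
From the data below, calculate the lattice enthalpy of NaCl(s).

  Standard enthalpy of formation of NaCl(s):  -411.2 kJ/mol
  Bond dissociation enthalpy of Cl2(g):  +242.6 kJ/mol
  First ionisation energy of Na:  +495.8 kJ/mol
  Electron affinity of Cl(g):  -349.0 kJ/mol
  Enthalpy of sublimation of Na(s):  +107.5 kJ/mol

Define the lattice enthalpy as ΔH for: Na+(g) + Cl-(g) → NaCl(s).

U = -786.8 kJ/mol

ΔHf° = 1·ΔHsub + 1·(ΣIE) + 1/2·D(Cl2) + 1·EA + U
-411.2 = 1·(+107.5) + 1·(+495.8) + 1/2·(+242.6) + 1·(-349.0) + U
U = -411.2 − (+375.6) = -786.8 kJ/mol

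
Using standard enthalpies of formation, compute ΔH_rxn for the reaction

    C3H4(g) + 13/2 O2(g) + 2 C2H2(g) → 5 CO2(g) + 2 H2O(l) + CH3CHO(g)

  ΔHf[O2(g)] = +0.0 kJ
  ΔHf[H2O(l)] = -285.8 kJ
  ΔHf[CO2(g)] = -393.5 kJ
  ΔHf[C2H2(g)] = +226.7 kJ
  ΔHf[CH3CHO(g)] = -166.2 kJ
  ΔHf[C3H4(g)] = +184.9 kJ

ΔH_rxn = -3343.6 kJ

Products: 5·(-393.5) + 2·(-285.8) + 1·(-166.2) = -2705.3
Reactants: 1·(+184.9) + 13/2·(+0.0) + 2·(+226.7) = +638.3
ΔH_rxn = (-2705.3) − (+638.3) = -3343.6 kJ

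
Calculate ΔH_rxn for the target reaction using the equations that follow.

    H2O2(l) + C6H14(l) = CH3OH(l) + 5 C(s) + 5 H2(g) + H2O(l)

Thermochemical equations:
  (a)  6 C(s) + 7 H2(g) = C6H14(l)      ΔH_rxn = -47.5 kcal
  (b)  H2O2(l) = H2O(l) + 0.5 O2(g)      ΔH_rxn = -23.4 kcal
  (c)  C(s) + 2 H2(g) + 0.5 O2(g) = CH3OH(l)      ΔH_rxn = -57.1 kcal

ΔH_rxn = -33.0 kcal

(a) reversed: +47.5 kcal
(b) as written: -23.4 kcal
(c) as written: -57.1 kcal
ΔH_rxn = (+47.5) + (-23.4) + (-57.1) = -33.0 kcal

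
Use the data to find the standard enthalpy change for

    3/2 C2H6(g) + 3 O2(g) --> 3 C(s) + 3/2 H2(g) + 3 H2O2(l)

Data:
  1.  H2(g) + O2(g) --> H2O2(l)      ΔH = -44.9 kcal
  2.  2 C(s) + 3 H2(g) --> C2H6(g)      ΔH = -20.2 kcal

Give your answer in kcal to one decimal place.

ΔH = -104.4 kcal

eq. 1 × 3: (3)·(-44.9) = -134.7 kcal
eq. 2 reversed and × 3/2: (-3/2)·(-20.2) = +30.3 kcal
Summing the manipulated equations, ΔH = (-134.7) + (+30.3) = -104.4 kcal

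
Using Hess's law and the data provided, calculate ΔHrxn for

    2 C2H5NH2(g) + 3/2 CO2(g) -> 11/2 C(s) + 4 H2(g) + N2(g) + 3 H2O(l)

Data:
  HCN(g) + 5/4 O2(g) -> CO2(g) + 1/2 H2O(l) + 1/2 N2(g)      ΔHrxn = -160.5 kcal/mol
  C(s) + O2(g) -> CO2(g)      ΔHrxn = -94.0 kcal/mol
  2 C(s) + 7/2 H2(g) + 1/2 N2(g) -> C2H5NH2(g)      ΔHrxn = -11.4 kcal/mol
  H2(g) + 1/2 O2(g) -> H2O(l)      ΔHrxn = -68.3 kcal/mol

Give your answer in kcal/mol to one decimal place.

ΔHrxn = -41.1 kcal/mol

equation 1: not needed.
equation 2 reversed and × 3/2: (-3/2)·(-94.0) = +141.0 kcal/mol
equation 3 reversed and × 2: (-2)·(-11.4) = +22.8 kcal/mol
equation 4 × 3: (3)·(-68.3) = -204.9 kcal/mol
By Hess's law, ΔHrxn = (+141.0) + (+22.8) + (-204.9) = -41.1 kcal/mol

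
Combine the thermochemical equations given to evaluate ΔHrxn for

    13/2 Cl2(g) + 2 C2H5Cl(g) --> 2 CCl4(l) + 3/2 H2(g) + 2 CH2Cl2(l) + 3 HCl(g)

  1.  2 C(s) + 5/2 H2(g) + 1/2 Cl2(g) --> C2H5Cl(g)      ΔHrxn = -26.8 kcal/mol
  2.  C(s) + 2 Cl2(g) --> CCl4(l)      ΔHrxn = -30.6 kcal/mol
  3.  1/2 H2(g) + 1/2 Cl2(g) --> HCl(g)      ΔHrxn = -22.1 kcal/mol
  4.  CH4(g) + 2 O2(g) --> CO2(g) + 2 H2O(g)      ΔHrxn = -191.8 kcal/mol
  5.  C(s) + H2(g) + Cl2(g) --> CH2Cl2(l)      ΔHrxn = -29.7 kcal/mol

eq. 1 reversed and × 2 (reverse to put C2H5Cl(g) on the reactant side; ×2 to match 2 C2H5Cl(g) in the target): (-2)·(-26.8) = +53.6 kcal/mol
eq. 2 × 2 (×2 to match 2 CCl4(l) in the target): (2)·(-30.6) = -61.2 kcal/mol
eq. 3 × 3 (×3 to match 3 HCl(g) in the target): (3)·(-22.1) = -66.3 kcal/mol
eq. 4: not needed (O2(g) appears nowhere else).
eq. 5 × 2 (×2 to match 2 CH2Cl2(l) in the target): (2)·(-29.7) = -59.4 kcal/mol
ΔHrxn = (-2)·(-26.8) + (2)·(-30.6) + (3)·(-22.1) + (2)·(-29.7) = -133.3 kcal/mol

ΔHrxn = -133.3 kcal/mol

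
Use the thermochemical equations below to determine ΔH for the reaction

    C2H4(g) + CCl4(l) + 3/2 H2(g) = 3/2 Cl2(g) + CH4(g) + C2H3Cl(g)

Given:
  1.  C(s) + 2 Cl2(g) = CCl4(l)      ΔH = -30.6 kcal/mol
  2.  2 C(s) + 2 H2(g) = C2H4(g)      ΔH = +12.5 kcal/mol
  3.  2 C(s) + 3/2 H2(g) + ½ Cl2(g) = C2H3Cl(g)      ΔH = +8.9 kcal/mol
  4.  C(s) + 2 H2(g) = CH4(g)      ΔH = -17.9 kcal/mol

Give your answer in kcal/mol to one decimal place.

eq. 1 reversed (reverse to put CCl4(l) on the reactant side): +30.6 kcal/mol
eq. 2 reversed (C2H4(g) must end up as a reactant): -12.5 kcal/mol
eq. 3 as written (C2H3Cl(g) already on the product side): +8.9 kcal/mol
eq. 4 as written (CH4(g) already on the product side): -17.9 kcal/mol
ΔH = (+30.6) + (-12.5) + (+8.9) + (-17.9) = 9.1 kcal/mol

ΔH = 9.1 kcal/mol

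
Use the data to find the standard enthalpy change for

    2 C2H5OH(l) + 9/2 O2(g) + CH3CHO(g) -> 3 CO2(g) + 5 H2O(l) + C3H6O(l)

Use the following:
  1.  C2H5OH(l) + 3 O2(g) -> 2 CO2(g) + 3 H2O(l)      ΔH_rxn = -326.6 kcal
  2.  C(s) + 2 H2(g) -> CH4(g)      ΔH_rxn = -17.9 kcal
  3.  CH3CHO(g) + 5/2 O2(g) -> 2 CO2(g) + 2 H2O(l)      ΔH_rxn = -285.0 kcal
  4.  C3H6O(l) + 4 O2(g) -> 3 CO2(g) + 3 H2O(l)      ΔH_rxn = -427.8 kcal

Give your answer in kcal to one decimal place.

eq. 1 × 2: (2)·(-326.6) = -653.2 kcal
eq. 2: not needed.
eq. 3 as written: -285.0 kcal
eq. 4 reversed: +427.8 kcal
Summing the manipulated equations, ΔH_rxn = (-653.2) + (-285.0) + (+427.8) = -510.4 kcal

ΔH_rxn = -510.4 kcal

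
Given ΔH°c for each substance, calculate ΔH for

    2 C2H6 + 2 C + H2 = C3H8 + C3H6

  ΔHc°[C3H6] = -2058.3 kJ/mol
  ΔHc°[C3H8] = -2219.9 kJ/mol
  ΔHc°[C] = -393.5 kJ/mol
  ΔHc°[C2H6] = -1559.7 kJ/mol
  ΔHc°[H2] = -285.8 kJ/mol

ΔH = 86.0 kJ/mol

Using ΔH = Σ nΔHc°(reactants) − Σ nΔHc°(products):
= [2·(-1559.7) + 2·(-393.5) + 1·(-285.8)] − [1·(-2219.9) + 1·(-2058.3)]
= 86.0 kJ/mol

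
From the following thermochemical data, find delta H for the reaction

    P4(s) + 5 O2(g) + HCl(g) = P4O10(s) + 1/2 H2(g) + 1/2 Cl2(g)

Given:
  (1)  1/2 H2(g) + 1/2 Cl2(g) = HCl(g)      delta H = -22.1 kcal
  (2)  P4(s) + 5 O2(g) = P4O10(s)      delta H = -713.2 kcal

(1) reversed (reverse to put HCl(g) on the reactant side): +22.1 kcal
(2) as written (P4O10(s) already on the product side): -713.2 kcal
delta H = (-1)·(-22.1) + (1)·(-713.2) = -691.1 kcal

delta H = -691.1 kcal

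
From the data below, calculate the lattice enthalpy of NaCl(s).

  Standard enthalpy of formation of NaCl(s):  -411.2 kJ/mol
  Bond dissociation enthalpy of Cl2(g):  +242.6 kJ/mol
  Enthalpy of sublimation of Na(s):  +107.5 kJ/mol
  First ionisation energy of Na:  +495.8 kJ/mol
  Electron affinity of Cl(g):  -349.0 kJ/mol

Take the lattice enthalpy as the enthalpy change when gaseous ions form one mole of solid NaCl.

U = -786.8 kJ/mol

ΔHf° = 1·ΔHsub + 1·(ΣIE) + 1/2·D(Cl2) + 1·EA + U
-411.2 = 1·(+107.5) + 1·(+495.8) + 1/2·(+242.6) + 1·(-349.0) + U
U = -411.2 − (+375.6) = -786.8 kJ/mol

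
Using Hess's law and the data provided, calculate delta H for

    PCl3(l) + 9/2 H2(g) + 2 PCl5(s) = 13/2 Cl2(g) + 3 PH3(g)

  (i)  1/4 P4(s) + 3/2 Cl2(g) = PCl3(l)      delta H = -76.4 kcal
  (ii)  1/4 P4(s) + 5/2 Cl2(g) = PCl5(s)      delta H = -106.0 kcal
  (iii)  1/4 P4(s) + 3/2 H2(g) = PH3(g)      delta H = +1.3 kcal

(i) reversed: +76.4 kcal
(ii) reversed and × 2: (-2)·(-106.0) = +212.0 kcal
(iii) × 3: (3)·(+1.3) = +3.9 kcal
Since enthalpy is a state function, delta H = (+76.4) + (+212.0) + (+3.9) = 292.3 kcal

delta H = 292.3 kcal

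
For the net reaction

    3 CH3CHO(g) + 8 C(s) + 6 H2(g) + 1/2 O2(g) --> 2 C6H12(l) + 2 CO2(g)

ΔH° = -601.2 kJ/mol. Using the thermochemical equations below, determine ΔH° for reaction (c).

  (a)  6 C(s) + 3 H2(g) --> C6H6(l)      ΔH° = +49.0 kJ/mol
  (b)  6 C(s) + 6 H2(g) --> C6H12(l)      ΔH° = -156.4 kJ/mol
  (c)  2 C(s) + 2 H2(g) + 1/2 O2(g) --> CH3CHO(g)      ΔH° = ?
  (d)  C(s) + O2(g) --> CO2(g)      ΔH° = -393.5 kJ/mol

(a): not needed.
(b) × 2: (2)·(-156.4) = -312.8 kJ/mol
(c) reversed and × 3: contributes −3·x
(d) × 2: (2)·(-393.5) = -787.0 kJ/mol
-601.2 = (-312.8) + (-787.0) − 3·x
x = (-601.2 − (-1099.8)) / (-3) = -166.2 kJ/mol

ΔH° = -166.2 kJ/mol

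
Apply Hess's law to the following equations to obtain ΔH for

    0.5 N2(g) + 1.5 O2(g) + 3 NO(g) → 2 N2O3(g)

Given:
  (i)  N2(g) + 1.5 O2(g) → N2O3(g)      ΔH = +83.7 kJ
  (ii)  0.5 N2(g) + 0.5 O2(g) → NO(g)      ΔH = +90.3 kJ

(i) × 2: (2)·(+83.7) = +167.4 kJ
(ii) reversed and × 3: (-3)·(+90.3) = -270.9 kJ
By Hess's law, ΔH = (+167.4) + (-270.9) = -103.5 kJ

ΔH = -103.5 kJ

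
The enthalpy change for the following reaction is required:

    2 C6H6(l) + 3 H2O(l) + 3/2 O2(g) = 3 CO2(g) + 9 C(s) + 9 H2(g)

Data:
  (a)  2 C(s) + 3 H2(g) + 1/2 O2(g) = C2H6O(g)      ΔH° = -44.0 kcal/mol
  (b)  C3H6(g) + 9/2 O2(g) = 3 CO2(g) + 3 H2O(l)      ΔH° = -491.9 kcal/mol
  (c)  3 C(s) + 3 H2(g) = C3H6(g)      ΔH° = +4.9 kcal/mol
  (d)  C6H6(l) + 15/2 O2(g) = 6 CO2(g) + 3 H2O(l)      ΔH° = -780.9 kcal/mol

ΔH° = -100.8 kcal/mol

(a): not needed (C2H6O(g) appears nowhere else).
(b) reversed and × 3: (-3)·(-491.9) = +1475.7 kcal/mol
(c) reversed and × 3: (-3)·(+4.9) = -14.7 kcal/mol
(d) × 2 (×2 to match 2 C6H6(l) in the target): (2)·(-780.9) = -1561.8 kcal/mol
ΔH° = (-3)·(-491.9) + (-3)·(+4.9) + (2)·(-780.9) = -100.8 kcal/mol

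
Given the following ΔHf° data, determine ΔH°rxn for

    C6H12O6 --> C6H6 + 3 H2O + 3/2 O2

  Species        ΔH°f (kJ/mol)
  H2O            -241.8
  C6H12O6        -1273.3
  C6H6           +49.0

ΔH°rxn = 596.9 kJ/mol

ΔH°rxn = Σ nΔHf°(products) − Σ nΔHf°(reactants).
Products: 1·(+49.0) + 3·(-241.8) + 3/2·(+0.0) = -676.4
Reactants: 1·(-1273.3) = -1273.3
ΔH°rxn = (-676.4) − (-1273.3) = 596.9 kJ/mol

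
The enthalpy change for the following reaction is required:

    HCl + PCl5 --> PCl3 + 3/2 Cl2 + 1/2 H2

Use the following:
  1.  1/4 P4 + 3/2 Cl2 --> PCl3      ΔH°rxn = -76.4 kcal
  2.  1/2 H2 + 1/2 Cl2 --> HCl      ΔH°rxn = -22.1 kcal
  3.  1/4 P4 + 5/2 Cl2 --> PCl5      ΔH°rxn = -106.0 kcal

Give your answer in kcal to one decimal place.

ΔH°rxn = 51.7 kcal

eq. 1 as written: -76.4 kcal
eq. 2 reversed: +22.1 kcal
eq. 3 reversed: +106.0 kcal
Summing the manipulated equations, ΔH°rxn = (-76.4) + (+22.1) + (+106.0) = 51.7 kcal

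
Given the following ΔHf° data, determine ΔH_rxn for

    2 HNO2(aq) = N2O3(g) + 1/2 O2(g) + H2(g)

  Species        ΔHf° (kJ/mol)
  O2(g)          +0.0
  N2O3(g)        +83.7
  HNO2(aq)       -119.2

ΔH_rxn = 322.1 kJ/mol

ΔH°rxn = Σ nΔHf°(products) − Σ nΔHf°(reactants).
Products: 1·(+83.7) + 1/2·(+0.0) + 1·(+0.0) = +83.7
Reactants: 2·(-119.2) = -238.4
ΔH_rxn = (+83.7) − (-238.4) = 322.1 kJ/mol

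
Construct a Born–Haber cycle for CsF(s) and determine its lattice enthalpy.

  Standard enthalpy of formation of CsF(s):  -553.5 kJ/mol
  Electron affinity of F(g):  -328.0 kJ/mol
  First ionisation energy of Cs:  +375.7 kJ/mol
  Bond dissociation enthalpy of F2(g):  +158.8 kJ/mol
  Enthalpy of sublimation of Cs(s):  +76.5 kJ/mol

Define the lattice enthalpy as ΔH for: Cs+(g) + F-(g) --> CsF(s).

U = -757.1 kJ/mol

ΔHf° = 1·ΔHsub + 1·(ΣIE) + 1/2·D(F2) + 1·EA + U
-553.5 = 1·(+76.5) + 1·(+375.7) + 1/2·(+158.8) + 1·(-328.0) + U
U = -553.5 − (+203.6) = -757.1 kJ/mol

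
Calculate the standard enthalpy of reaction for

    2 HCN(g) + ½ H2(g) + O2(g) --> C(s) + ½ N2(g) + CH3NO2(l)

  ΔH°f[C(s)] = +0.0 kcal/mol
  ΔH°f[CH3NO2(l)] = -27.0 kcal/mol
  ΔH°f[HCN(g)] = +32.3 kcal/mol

ΔH° = -91.6 kcal/mol

ΔH°rxn = Σ nΔHf°(products) − Σ nΔHf°(reactants).
Products: 1·(+0.0) + 1/2·(+0.0) + 1·(-27.0) = -27.0
Reactants: 2·(+32.3) + 1/2·(+0.0) + 1·(+0.0) = +64.6
ΔH° = (-27.0) − (+64.6) = -91.6 kcal/mol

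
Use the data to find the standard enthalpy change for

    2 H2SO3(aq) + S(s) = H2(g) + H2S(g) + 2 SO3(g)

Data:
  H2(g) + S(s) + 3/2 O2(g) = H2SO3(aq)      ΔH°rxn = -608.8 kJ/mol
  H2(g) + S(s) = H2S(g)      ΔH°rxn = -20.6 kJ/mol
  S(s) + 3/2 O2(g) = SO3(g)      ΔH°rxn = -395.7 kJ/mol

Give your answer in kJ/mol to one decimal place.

ΔH°rxn = 405.6 kJ/mol

equation 1 reversed and × 2 (reverse to put H2SO3(aq) on the reactant side; ×2 to match 2 H2SO3(aq) in the target): (-2)·(-608.8) = +1217.6 kJ/mol
equation 2 as written (H2S(g) already on the product side): -20.6 kJ/mol
equation 3 × 2 (scale by 2 for the 2 SO3(g)): (2)·(-395.7) = -791.4 kJ/mol
Summing the manipulated equations, ΔH°rxn = (-2)·(-608.8) + (1)·(-20.6) + (2)·(-395.7) = 405.6 kJ/mol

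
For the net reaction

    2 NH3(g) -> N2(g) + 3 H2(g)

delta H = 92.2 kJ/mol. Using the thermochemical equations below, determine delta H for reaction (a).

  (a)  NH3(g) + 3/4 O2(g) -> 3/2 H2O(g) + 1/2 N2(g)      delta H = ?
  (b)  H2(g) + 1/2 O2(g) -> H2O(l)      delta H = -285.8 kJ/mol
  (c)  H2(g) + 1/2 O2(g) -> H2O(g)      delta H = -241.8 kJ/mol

delta H = -316.6 kJ/mol

(a) × 2 (×2 to match 2 NH3(g) in the target): contributes 2·x
(b): not needed (H2O(l) appears nowhere else).
(c) reversed and × 3: (-3)·(-241.8) = +725.4 kJ/mol
+92.2 = (+725.4) + 2·x
x = (+92.2 − (+725.4)) / (2) = -316.6 kJ/mol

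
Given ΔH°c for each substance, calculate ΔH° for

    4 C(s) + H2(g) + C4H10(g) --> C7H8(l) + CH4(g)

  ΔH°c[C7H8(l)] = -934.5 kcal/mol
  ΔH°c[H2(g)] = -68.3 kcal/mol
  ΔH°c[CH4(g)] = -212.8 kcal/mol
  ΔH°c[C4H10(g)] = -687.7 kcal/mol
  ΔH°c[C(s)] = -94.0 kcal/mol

With combustion enthalpies, reactants minus products:
= [4·(-94.0) + 1·(-68.3) + 1·(-687.7)] − [1·(-934.5) + 1·(-212.8)]
= 15.3 kcal/mol

ΔH° = 15.3 kcal/mol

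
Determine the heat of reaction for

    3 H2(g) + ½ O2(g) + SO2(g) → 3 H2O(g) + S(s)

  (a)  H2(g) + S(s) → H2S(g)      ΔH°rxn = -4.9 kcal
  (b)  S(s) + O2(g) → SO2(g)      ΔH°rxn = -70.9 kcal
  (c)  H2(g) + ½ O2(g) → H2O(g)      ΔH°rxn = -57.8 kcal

(a): not needed.
(b) reversed: +70.9 kcal
(c) × 3: (3)·(-57.8) = -173.4 kcal
ΔH°rxn = (+70.9) + (-173.4) = -102.5 kcal

ΔH°rxn = -102.5 kcal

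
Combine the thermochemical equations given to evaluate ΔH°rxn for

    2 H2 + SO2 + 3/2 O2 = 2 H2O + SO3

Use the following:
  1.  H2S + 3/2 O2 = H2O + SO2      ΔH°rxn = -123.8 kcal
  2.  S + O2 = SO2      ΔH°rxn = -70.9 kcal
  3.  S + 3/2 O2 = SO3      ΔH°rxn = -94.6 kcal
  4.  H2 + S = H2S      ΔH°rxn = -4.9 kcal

eq. 1 × 2: (2)·(-123.8) = -247.6 kcal
eq. 2 reversed and × 3: (-3)·(-70.9) = +212.7 kcal
eq. 3 as written: -94.6 kcal
eq. 4 × 2: (2)·(-4.9) = -9.8 kcal
Combining the equations, ΔH°rxn = (-247.6) + (+212.7) + (-94.6) + (-9.8) = -139.3 kcal

ΔH°rxn = -139.3 kcal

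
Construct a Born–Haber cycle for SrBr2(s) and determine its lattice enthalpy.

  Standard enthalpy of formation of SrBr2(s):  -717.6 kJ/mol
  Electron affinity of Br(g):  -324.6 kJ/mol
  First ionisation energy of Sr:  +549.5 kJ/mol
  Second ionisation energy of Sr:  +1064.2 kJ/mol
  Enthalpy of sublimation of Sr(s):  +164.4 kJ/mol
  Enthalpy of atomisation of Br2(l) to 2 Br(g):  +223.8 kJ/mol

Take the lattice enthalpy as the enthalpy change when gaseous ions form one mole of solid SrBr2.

U = -2070.3 kJ/mol

ΔHf° = 1·ΔHsub + 1·(ΣIE) + 1·D(Br2) + 2·EA + U
-717.6 = 1·(+164.4) + 1·(+1613.7) + 1·(+223.8) + 2·(-324.6) + U
U = -717.6 − (+1352.7) = -2070.3 kJ/mol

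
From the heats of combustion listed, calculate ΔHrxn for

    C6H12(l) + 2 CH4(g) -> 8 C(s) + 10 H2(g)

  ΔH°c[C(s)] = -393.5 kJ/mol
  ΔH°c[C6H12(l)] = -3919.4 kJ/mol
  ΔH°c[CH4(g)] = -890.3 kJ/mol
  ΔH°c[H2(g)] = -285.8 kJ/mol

ΔHrxn = 306.0 kJ/mol

Using ΔH = Σ nΔHc°(reactants) − Σ nΔHc°(products):
= [1·(-3919.4) + 2·(-890.3)] − [8·(-393.5) + 10·(-285.8)]
= 306.0 kJ/mol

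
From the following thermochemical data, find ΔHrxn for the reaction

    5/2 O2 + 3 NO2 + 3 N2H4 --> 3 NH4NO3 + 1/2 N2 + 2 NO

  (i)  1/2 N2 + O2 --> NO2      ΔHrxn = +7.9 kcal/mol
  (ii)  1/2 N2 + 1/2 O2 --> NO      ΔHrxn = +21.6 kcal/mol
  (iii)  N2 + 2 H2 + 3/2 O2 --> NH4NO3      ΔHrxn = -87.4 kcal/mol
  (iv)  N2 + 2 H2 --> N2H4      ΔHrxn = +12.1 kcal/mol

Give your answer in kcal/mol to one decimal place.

(i) reversed and × 3 (reverse to put NO2 on the reactant side; ×3 to match 3 NO2 in the target): (-3)·(+7.9) = -23.7 kcal/mol
(ii) × 2 (×2 to match 2 NO in the target): (2)·(+21.6) = +43.2 kcal/mol
(iii) × 3 (scale by 3 for the 3 NH4NO3): (3)·(-87.4) = -262.2 kcal/mol
(iv) reversed and × 3 (N2H4 must end up as a reactant; ×3 to match 3 N2H4 in the target): (-3)·(+12.1) = -36.3 kcal/mol
ΔHrxn = (-3)·(+7.9) + (2)·(+21.6) + (3)·(-87.4) + (-3)·(+12.1) = -279.0 kcal/mol

ΔHrxn = -279.0 kcal/mol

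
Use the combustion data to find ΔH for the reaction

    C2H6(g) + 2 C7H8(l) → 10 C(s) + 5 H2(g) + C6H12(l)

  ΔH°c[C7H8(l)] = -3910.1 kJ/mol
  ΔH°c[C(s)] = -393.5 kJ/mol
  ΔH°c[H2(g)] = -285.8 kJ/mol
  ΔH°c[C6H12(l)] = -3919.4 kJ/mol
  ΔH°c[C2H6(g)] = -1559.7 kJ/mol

ΔH = -96.5 kJ/mol

Using ΔH = Σ nΔHc°(reactants) − Σ nΔHc°(products):
= [1·(-1559.7) + 2·(-3910.1)] − [10·(-393.5) + 5·(-285.8) + 1·(-3919.4)]
= -96.5 kJ/mol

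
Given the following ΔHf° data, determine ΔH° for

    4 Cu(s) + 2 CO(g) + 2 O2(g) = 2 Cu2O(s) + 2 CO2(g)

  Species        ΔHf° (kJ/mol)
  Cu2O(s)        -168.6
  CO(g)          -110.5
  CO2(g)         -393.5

ΔH° = -903.2 kJ/mol

Products: 2·(-168.6) + 2·(-393.5) = -1124.2
Reactants: 4·(+0.0) + 2·(-110.5) + 2·(+0.0) = -221.0
ΔH° = (-1124.2) − (-221.0) = -903.2 kJ/mol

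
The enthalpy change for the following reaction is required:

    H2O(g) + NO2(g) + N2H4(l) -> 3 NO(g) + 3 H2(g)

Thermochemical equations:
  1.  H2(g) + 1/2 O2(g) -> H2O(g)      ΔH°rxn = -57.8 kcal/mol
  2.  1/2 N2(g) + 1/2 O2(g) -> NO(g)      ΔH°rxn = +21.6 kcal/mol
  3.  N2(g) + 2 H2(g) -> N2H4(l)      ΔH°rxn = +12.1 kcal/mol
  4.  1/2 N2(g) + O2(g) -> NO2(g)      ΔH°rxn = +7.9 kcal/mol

ΔH°rxn = 102.6 kcal/mol

eq. 1 reversed (H2O(g) must end up as a reactant): +57.8 kcal/mol
eq. 2 × 3 (×3 to match 3 NO(g) in the target): (3)·(+21.6) = +64.8 kcal/mol
eq. 3 reversed (N2H4(l) must end up as a reactant): -12.1 kcal/mol
eq. 4 reversed (NO2(g) must end up as a reactant): -7.9 kcal/mol
Summing the manipulated equations, ΔH°rxn = (+57.8) + (+64.8) + (-12.1) + (-7.9) = 102.6 kcal/mol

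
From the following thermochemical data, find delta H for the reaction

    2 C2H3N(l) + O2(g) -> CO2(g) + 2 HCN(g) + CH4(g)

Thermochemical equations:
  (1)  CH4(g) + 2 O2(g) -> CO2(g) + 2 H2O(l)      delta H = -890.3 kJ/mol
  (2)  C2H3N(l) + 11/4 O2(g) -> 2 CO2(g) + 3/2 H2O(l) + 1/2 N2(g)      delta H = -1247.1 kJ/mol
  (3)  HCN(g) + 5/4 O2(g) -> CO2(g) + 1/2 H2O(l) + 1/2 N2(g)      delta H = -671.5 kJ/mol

delta H = -260.9 kJ/mol

(1) reversed: +890.3 kJ/mol
(2) × 2: (2)·(-1247.1) = -2494.2 kJ/mol
(3) reversed and × 2: (-2)·(-671.5) = +1343.0 kJ/mol
delta H = (-1)·(-890.3) + (2)·(-1247.1) + (-2)·(-671.5) = -260.9 kJ/mol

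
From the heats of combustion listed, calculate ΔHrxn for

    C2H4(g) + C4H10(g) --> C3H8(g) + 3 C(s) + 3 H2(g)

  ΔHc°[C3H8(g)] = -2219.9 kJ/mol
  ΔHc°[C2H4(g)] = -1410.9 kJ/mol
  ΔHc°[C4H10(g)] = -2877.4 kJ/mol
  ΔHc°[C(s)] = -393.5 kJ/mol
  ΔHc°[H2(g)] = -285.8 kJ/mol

With combustion enthalpies, reactants minus products:
= [1·(-1410.9) + 1·(-2877.4)] − [1·(-2219.9) + 3·(-393.5) + 3·(-285.8)]
= -30.5 kJ/mol

ΔHrxn = -30.5 kJ/mol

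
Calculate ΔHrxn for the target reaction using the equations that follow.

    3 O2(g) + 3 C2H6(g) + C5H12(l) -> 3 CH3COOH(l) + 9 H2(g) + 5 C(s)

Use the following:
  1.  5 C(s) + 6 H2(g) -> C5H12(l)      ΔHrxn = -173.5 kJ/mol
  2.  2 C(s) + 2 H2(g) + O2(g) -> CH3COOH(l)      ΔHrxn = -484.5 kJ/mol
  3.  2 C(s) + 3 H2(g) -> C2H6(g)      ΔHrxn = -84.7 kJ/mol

ΔHrxn = -1025.9 kJ/mol

eq. 1 reversed (reverse to put C5H12(l) on the reactant side): +173.5 kJ/mol
eq. 2 × 3 (×3 to match 3 CH3COOH(l) in the target): (3)·(-484.5) = -1453.5 kJ/mol
eq. 3 reversed and × 3 (C2H6(g) must end up as a reactant; scale by 3 for the 3 C2H6(g)): (-3)·(-84.7) = +254.1 kJ/mol
Summing the manipulated equations, ΔHrxn = (-1)·(-173.5) + (3)·(-484.5) + (-3)·(-84.7) = -1025.9 kJ/mol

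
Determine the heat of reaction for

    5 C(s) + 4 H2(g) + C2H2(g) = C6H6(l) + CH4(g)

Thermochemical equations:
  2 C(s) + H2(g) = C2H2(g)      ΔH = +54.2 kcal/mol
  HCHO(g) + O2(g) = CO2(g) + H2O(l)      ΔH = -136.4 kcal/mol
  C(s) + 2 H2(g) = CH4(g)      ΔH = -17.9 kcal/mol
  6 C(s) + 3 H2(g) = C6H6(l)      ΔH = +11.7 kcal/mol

ΔH = -60.4 kcal/mol

equation 1 reversed: -54.2 kcal/mol
equation 2: not needed.
equation 3 as written: -17.9 kcal/mol
equation 4 as written: +11.7 kcal/mol
Since enthalpy is a state function, ΔH = (-54.2) + (-17.9) + (+11.7) = -60.4 kcal/mol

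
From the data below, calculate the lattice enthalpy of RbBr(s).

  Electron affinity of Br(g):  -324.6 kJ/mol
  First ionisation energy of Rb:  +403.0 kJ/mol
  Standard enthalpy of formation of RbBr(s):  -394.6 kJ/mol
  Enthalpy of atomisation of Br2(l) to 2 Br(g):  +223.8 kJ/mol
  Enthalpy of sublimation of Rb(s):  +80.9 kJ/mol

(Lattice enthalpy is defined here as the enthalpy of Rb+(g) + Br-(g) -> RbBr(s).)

U = -665.8 kJ/mol

ΔHf° = 1·ΔHsub + 1·(ΣIE) + 1/2·D(Br2) + 1·EA + U
-394.6 = 1·(+80.9) + 1·(+403.0) + 1/2·(+223.8) + 1·(-324.6) + U
U = -394.6 − (+271.2) = -665.8 kJ/mol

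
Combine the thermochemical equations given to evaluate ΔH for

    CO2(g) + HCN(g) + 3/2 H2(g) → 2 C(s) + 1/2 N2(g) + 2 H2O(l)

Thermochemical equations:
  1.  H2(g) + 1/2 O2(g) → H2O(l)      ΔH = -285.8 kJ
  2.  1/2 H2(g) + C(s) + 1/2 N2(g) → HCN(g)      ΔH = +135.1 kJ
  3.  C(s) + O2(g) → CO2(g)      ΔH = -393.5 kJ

eq. 1 × 2 (×2 to match 2 H2O(l) in the target): (2)·(-285.8) = -571.6 kJ
eq. 2 reversed (HCN(g) must end up as a reactant): -135.1 kJ
eq. 3 reversed (reverse to put CO2(g) on the reactant side): +393.5 kJ
Combining the equations, ΔH = (-571.6) + (-135.1) + (+393.5) = -313.2 kJ

ΔH = -313.2 kJ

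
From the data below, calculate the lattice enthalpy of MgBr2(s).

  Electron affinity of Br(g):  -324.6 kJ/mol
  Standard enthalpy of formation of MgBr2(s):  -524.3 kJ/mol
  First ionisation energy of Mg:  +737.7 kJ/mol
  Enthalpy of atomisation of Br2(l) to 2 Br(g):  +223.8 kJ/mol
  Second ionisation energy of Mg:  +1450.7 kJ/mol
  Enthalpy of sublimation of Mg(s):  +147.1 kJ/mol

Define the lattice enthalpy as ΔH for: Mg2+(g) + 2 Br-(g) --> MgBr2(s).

ΔHf° = 1·ΔHsub + 1·(ΣIE) + 1·D(Br2) + 2·EA + U
-524.3 = 1·(+147.1) + 1·(+2188.4) + 1·(+223.8) + 2·(-324.6) + U
U = -524.3 − (+1910.1) = -2434.4 kJ/mol

U = -2434.4 kJ/mol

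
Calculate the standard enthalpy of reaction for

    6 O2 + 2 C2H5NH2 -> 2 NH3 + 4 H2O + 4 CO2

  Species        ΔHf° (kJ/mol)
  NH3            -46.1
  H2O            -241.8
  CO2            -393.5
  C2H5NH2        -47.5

ΔH°rxn = -2538.4 kJ/mol

Products: 2·(-46.1) + 4·(-241.8) + 4·(-393.5) = -2633.4
Reactants: 6·(+0.0) + 2·(-47.5) = -95.0
ΔH°rxn = (-2633.4) − (-95.0) = -2538.4 kJ/mol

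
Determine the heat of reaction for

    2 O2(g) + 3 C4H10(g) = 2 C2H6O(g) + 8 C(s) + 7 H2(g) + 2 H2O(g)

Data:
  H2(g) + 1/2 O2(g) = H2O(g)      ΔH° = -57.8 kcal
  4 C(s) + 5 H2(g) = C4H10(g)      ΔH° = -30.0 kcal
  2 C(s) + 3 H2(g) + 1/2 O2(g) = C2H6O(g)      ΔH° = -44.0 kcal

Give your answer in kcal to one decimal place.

equation 1 × 2: (2)·(-57.8) = -115.6 kcal
equation 2 reversed and × 3: (-3)·(-30.0) = +90.0 kcal
equation 3 × 2: (2)·(-44.0) = -88.0 kcal
Summing the manipulated equations, ΔH° = (2)·(-57.8) + (-3)·(-30.0) + (2)·(-44.0) = -113.6 kcal

ΔH° = -113.6 kcal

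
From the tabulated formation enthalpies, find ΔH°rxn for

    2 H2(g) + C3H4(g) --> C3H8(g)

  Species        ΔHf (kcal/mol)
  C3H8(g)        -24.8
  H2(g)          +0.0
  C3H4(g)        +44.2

ΔH°rxn = -69.0 kcal/mol

Products: 1·(-24.8) = -24.8
Reactants: 2·(+0.0) + 1·(+44.2) = +44.2
ΔH°rxn = (-24.8) − (+44.2) = -69.0 kcal/mol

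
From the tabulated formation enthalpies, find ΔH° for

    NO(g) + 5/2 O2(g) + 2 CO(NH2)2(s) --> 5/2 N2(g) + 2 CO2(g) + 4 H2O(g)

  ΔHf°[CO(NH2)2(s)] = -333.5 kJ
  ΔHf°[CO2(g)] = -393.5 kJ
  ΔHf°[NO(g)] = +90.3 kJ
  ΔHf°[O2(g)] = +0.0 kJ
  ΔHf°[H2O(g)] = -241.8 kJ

Products: 5/2·(+0.0) + 2·(-393.5) + 4·(-241.8) = -1754.2
Reactants: 1·(+90.3) + 5/2·(+0.0) + 2·(-333.5) = -576.7
ΔH° = (-1754.2) − (-576.7) = -1177.5 kJ

ΔH° = -1177.5 kJ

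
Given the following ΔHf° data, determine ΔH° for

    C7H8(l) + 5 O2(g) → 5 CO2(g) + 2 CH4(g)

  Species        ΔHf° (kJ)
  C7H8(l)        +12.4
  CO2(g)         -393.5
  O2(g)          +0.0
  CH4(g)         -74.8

ΔH°rxn = Σ nΔHf°(products) − Σ nΔHf°(reactants).
Products: 5·(-393.5) + 2·(-74.8) = -2117.1
Reactants: 1·(+12.4) + 5·(+0.0) = +12.4
ΔH° = (-2117.1) − (+12.4) = -2129.5 kJ

ΔH° = -2129.5 kJ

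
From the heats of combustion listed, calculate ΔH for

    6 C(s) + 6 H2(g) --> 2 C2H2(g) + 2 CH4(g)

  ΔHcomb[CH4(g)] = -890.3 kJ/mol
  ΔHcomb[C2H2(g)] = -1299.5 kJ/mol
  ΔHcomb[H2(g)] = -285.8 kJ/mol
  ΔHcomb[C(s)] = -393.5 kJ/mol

ΔH = 303.8 kJ/mol

With combustion enthalpies, reactants minus products:
= [6·(-393.5) + 6·(-285.8)] − [2·(-1299.5) + 2·(-890.3)]
= 303.8 kJ/mol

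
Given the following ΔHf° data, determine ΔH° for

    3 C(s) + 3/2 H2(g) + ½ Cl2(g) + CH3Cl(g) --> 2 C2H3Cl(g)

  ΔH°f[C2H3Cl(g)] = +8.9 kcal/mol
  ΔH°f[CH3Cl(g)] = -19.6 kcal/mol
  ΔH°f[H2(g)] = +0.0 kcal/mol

Products: 2·(+8.9) = +17.8
Reactants: 3·(+0.0) + 3/2·(+0.0) + 1/2·(+0.0) + 1·(-19.6) = -19.6
ΔH° = (+17.8) − (-19.6) = 37.4 kcal/mol

ΔH° = 37.4 kcal/mol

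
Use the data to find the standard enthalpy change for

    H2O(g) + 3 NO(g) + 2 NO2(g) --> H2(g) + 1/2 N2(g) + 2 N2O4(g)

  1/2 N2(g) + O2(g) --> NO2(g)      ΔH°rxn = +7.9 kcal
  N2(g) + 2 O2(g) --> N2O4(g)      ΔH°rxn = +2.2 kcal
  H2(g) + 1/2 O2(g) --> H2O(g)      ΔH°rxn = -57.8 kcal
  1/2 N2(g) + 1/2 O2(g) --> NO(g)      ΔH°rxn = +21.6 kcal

equation 1 reversed and × 2: (-2)·(+7.9) = -15.8 kcal
equation 2 × 2: (2)·(+2.2) = +4.4 kcal
equation 3 reversed: +57.8 kcal
equation 4 reversed and × 3: (-3)·(+21.6) = -64.8 kcal
ΔH°rxn = (-15.8) + (+4.4) + (+57.8) + (-64.8) = -18.4 kcal

ΔH°rxn = -18.4 kcal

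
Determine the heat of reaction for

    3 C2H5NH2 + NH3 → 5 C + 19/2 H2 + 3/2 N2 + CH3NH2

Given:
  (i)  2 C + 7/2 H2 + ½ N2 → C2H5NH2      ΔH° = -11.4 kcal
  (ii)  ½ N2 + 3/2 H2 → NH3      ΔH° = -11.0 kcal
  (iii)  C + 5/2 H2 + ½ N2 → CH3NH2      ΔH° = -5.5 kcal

(i) reversed and × 3: (-3)·(-11.4) = +34.2 kcal
(ii) reversed: +11.0 kcal
(iii) as written: -5.5 kcal
ΔH° = (-3)·(-11.4) + (-1)·(-11.0) + (1)·(-5.5) = 39.7 kcal

ΔH° = 39.7 kcal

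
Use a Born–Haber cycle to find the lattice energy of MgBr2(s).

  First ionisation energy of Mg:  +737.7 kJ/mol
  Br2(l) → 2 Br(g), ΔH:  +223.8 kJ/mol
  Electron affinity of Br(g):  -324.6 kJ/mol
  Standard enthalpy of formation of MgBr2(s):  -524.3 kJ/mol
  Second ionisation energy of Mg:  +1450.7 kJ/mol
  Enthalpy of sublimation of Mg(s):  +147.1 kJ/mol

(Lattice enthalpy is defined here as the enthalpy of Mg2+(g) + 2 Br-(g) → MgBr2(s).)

U = -2434.4 kJ/mol

ΔHf° = 1·ΔHsub + 1·(ΣIE) + 1·D(Br2) + 2·EA + U
-524.3 = 1·(+147.1) + 1·(+2188.4) + 1·(+223.8) + 2·(-324.6) + U
U = -524.3 − (+1910.1) = -2434.4 kJ/mol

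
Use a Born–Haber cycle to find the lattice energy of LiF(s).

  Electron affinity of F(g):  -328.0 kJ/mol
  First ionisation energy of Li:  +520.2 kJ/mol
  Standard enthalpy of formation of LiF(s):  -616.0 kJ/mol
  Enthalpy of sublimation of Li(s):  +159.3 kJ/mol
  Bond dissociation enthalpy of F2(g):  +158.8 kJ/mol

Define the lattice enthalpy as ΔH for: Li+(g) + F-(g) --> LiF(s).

ΔHf° = 1·ΔHsub + 1·(ΣIE) + 1/2·D(F2) + 1·EA + U
-616.0 = 1·(+159.3) + 1·(+520.2) + 1/2·(+158.8) + 1·(-328.0) + U
U = -616.0 − (+430.9) = -1046.9 kJ/mol

U = -1046.9 kJ/mol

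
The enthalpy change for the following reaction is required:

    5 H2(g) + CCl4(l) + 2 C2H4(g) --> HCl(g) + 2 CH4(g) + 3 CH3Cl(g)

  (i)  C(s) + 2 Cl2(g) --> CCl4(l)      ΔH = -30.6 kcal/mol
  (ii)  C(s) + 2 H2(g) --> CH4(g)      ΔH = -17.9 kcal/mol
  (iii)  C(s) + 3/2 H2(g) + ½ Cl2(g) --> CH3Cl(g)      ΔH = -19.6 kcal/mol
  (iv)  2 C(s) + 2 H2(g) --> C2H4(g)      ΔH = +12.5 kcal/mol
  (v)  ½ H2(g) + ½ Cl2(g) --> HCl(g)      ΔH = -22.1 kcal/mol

ΔH = -111.1 kcal/mol

(i) reversed: +30.6 kcal/mol
(ii) × 2: (2)·(-17.9) = -35.8 kcal/mol
(iii) × 3: (3)·(-19.6) = -58.8 kcal/mol
(iv) reversed and × 2: (-2)·(+12.5) = -25.0 kcal/mol
(v) as written: -22.1 kcal/mol
Summing the manipulated equations, ΔH = (-1)·(-30.6) + (2)·(-17.9) + (3)·(-19.6) + (-2)·(+12.5) + (1)·(-22.1) = -111.1 kcal/mol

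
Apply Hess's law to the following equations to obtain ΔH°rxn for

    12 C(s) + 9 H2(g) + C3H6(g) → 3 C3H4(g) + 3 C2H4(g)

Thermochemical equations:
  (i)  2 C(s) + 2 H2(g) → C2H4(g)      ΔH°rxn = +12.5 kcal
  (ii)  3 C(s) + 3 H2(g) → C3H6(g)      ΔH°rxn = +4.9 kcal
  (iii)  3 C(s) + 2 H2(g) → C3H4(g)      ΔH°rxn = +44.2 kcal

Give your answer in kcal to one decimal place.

ΔH°rxn = 165.2 kcal

(i) × 3: (3)·(+12.5) = +37.5 kcal
(ii) reversed: -4.9 kcal
(iii) × 3: (3)·(+44.2) = +132.6 kcal
By Hess's law, ΔH°rxn = (+37.5) + (-4.9) + (+132.6) = 165.2 kcal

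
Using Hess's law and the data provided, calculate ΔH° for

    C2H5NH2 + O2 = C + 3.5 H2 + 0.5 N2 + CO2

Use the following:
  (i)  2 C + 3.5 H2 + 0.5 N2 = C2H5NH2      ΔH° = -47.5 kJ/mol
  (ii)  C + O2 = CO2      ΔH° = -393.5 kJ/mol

ΔH° = -346.0 kJ/mol

(i) reversed (C2H5NH2 must end up as a reactant): +47.5 kJ/mol
(ii) as written (CO2 already on the product side): -393.5 kJ/mol
Since enthalpy is a state function, ΔH° = (-1)·(-47.5) + (1)·(-393.5) = -346.0 kJ/mol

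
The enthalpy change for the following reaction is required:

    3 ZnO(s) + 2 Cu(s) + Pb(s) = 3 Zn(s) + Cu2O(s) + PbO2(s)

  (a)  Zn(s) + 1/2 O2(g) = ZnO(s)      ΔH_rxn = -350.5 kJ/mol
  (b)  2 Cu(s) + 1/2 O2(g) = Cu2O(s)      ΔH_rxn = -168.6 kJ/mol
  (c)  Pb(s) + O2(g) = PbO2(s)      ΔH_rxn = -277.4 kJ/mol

ΔH_rxn = 605.5 kJ/mol

(a) reversed and × 3: (-3)·(-350.5) = +1051.5 kJ/mol
(b) as written: -168.6 kJ/mol
(c) as written: -277.4 kJ/mol
By Hess's law, ΔH_rxn = (+1051.5) + (-168.6) + (-277.4) = 605.5 kJ/mol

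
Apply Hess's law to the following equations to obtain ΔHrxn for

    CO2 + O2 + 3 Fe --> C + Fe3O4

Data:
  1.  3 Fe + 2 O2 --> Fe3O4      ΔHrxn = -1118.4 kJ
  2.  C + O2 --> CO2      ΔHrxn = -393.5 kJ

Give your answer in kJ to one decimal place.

ΔHrxn = -724.9 kJ

eq. 1 as written (Fe3O4 already on the product side): -1118.4 kJ
eq. 2 reversed (CO2 must end up as a reactant): +393.5 kJ
ΔHrxn = (1)·(-1118.4) + (-1)·(-393.5) = -724.9 kJ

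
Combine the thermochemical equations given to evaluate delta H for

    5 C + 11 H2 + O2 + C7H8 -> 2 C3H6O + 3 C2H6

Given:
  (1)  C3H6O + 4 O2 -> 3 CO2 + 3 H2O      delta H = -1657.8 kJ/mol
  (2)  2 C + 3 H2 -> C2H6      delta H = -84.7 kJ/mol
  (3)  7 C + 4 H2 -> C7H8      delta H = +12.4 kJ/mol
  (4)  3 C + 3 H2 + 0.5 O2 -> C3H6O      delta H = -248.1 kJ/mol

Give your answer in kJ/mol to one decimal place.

delta H = -762.7 kJ/mol

(1): not needed.
(2) × 3: (3)·(-84.7) = -254.1 kJ/mol
(3) reversed: -12.4 kJ/mol
(4) × 2: (2)·(-248.1) = -496.2 kJ/mol
By Hess's law, delta H = (3)·(-84.7) + (-1)·(+12.4) + (2)·(-248.1) = -762.7 kJ/mol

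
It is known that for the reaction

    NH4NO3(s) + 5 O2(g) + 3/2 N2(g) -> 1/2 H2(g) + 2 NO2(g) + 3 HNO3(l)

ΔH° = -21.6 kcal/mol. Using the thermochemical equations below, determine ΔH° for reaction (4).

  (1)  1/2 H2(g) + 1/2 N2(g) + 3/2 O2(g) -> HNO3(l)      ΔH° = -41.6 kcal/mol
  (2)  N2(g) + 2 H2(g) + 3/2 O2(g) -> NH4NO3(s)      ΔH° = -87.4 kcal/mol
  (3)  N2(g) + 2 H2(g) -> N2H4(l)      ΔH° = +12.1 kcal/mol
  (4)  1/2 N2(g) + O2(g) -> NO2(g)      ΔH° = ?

(1) × 3 (scale by 3 for the 3 HNO3(l)): (3)·(-41.6) = -124.8 kcal/mol
(2) reversed (NH4NO3(s) must end up as a reactant): +87.4 kcal/mol
(3): not needed (N2H4(l) appears nowhere else).
(4) × 2 (scale by 2 for the 2 NO2(g)): contributes 2·x
-21.6 = (-124.8) + (+87.4) + 2·x
x = (-21.6 − (-37.4)) / (2) = 7.9 kcal/mol

ΔH° = 7.9 kcal/mol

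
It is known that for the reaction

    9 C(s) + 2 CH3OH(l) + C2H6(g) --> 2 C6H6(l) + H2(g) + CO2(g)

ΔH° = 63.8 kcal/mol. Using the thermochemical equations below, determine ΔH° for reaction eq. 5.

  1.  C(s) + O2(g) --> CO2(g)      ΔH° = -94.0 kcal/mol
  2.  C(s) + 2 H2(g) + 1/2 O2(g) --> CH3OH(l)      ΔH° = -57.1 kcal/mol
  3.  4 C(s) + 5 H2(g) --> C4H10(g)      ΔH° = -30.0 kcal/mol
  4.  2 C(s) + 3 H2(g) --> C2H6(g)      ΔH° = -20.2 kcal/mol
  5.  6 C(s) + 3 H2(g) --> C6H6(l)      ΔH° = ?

eq. 1 as written (CO2(g) already on the product side): -94.0 kcal/mol
eq. 2 reversed and × 2 (CH3OH(l) must end up as a reactant; ×2 to match 2 CH3OH(l) in the target): (-2)·(-57.1) = +114.2 kcal/mol
eq. 3: not needed (C4H10(g) appears nowhere else).
eq. 4 reversed (reverse to put C2H6(g) on the reactant side): +20.2 kcal/mol
eq. 5 × 2 (×2 to match 2 C6H6(l) in the target): contributes 2·x
+63.8 = (-94.0) + (+114.2) + (+20.2) + 2·x
x = (+63.8 − (+40.4)) / (2) = 11.7 kcal/mol

ΔH° = 11.7 kcal/mol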